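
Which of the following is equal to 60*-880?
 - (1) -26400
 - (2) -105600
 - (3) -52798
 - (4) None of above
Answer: 4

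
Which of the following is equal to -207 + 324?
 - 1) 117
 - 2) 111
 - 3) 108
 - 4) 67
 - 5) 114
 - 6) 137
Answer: 1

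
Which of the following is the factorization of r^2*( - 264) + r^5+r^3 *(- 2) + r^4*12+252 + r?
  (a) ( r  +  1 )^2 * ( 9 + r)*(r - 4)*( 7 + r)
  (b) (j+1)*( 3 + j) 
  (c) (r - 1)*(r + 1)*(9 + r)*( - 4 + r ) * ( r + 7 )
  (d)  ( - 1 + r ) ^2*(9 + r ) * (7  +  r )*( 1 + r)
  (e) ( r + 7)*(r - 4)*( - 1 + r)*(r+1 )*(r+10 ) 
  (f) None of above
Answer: c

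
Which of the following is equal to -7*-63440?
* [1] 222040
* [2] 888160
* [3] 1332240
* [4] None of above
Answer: 4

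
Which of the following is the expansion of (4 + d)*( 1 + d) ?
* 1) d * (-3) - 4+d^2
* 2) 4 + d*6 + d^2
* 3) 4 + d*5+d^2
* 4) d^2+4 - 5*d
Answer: 3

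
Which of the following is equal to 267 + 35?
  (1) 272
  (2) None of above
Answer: 2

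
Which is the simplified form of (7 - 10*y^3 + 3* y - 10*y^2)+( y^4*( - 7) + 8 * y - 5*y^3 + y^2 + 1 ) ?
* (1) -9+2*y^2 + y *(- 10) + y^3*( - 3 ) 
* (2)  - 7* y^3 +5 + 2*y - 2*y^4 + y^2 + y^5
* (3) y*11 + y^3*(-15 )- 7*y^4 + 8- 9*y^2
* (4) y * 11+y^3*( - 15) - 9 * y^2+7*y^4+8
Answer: 3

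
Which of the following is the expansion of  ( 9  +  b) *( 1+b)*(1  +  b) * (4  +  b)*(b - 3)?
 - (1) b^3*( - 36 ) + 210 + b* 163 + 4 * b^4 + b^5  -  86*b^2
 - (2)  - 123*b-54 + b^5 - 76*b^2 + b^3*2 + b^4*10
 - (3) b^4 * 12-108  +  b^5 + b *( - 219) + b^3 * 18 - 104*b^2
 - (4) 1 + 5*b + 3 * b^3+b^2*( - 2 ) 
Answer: 3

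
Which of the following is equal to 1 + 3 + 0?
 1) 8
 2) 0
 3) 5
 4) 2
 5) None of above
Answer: 5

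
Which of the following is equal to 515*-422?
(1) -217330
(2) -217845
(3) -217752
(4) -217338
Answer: 1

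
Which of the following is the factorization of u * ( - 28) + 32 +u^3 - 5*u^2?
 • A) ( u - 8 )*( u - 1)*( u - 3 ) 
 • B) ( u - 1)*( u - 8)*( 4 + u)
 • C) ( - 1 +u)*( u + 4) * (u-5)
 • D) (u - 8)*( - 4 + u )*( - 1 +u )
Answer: B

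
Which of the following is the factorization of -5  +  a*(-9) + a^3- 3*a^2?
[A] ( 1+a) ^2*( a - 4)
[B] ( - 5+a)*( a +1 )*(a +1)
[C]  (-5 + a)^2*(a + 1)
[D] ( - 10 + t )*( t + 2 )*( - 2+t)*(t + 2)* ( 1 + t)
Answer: B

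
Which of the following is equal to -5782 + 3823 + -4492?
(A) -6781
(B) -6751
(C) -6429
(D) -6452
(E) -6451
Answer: E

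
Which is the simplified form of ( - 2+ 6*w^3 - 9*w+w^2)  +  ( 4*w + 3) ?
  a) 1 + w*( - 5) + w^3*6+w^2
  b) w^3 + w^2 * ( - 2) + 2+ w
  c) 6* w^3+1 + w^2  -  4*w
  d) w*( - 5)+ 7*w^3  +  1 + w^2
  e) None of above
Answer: a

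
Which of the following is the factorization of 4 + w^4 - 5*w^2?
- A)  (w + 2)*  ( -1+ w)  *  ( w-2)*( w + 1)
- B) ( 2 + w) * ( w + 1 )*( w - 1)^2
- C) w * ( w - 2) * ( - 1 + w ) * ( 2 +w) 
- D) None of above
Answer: A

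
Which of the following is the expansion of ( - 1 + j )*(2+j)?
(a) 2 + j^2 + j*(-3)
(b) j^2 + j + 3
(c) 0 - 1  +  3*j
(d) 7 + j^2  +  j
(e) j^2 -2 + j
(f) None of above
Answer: e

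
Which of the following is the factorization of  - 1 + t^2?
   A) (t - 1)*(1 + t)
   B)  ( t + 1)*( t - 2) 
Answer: A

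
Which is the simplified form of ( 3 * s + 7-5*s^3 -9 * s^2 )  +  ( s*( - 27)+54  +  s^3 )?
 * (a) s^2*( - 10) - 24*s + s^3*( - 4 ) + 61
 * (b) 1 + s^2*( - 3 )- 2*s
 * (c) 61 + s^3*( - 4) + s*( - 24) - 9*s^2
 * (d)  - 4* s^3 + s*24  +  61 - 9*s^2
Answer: c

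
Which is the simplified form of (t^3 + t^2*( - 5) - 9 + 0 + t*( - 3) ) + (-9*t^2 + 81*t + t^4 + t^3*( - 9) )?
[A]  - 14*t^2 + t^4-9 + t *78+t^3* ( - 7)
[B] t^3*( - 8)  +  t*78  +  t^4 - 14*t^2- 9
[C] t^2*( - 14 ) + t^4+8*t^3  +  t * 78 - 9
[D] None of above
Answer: B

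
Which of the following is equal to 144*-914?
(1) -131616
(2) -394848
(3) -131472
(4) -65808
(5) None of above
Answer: 1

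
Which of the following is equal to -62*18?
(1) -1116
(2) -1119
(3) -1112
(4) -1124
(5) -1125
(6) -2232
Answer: 1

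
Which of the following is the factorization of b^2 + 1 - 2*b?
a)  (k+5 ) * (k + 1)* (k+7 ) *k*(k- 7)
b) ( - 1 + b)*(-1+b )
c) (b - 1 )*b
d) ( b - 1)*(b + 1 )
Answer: b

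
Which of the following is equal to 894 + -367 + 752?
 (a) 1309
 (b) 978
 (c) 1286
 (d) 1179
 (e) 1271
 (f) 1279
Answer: f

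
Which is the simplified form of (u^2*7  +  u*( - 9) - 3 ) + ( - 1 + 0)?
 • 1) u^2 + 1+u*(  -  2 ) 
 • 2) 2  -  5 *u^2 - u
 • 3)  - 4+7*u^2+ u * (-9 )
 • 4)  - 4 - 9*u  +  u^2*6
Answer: 3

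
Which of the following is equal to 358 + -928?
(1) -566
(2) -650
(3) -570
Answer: 3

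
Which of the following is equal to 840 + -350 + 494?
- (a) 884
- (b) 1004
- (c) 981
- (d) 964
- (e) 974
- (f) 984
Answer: f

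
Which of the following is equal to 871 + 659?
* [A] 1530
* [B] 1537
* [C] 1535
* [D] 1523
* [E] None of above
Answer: A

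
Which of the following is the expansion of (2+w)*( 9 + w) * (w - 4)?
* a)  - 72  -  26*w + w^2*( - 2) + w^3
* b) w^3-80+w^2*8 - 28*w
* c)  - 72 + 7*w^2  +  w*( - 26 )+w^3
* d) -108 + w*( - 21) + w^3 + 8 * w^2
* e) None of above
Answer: c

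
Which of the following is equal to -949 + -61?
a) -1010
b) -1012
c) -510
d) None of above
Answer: a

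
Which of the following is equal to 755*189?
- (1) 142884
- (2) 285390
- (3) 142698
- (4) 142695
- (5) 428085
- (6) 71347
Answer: 4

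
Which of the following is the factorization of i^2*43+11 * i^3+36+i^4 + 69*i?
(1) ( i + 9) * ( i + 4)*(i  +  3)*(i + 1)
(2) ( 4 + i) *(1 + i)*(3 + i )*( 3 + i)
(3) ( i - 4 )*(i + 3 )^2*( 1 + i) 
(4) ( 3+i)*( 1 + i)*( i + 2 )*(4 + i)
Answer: 2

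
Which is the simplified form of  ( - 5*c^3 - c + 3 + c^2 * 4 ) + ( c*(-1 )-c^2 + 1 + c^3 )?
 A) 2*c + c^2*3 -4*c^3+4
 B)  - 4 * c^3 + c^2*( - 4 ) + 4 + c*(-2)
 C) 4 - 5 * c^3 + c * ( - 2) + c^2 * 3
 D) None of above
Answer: D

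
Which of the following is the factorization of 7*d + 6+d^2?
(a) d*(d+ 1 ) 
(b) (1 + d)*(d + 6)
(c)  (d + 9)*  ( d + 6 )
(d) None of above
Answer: b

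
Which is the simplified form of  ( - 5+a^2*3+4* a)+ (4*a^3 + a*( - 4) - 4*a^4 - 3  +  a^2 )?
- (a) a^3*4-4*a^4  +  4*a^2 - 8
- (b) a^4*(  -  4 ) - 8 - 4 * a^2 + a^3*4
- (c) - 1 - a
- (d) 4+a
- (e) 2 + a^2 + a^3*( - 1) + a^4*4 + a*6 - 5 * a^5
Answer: a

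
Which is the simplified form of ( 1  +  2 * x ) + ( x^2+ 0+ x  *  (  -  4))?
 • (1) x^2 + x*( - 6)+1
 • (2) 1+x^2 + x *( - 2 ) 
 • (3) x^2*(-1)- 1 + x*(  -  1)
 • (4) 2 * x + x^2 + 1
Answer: 2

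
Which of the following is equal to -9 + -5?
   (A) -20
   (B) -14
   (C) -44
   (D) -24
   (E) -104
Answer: B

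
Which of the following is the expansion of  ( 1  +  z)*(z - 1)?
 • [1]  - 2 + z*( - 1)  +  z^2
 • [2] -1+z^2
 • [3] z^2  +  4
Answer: 2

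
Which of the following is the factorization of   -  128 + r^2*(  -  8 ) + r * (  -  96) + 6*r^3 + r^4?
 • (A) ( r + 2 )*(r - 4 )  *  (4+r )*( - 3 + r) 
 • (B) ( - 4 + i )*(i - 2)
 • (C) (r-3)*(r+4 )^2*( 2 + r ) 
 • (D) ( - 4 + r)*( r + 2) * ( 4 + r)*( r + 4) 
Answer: D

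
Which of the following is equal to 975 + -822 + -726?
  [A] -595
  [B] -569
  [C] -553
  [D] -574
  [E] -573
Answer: E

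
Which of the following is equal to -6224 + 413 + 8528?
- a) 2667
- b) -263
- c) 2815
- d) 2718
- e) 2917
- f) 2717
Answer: f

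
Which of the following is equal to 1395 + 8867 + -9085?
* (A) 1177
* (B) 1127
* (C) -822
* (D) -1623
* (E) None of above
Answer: A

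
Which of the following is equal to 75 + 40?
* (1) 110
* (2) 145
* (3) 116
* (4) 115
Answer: 4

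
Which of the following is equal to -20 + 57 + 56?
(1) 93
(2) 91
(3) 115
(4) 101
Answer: 1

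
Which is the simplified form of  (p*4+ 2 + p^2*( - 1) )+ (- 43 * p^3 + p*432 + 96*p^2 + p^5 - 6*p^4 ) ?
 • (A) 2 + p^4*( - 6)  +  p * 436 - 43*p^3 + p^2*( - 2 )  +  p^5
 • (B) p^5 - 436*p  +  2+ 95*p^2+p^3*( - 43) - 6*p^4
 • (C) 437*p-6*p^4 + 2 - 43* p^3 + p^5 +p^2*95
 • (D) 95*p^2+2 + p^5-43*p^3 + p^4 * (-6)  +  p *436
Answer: D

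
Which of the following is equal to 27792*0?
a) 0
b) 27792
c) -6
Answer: a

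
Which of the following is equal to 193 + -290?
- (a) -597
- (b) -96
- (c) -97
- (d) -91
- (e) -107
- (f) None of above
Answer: c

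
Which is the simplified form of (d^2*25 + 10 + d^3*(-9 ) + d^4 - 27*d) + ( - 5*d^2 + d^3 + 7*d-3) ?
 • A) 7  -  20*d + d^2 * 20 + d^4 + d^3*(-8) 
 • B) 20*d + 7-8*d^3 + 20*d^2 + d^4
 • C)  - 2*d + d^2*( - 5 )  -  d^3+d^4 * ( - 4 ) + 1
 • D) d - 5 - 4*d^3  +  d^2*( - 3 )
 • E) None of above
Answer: A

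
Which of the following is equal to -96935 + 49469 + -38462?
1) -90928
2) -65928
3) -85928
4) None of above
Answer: 3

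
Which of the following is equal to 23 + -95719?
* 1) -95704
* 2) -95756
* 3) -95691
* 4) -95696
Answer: 4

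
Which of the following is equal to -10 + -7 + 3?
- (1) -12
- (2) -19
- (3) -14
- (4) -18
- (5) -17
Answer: 3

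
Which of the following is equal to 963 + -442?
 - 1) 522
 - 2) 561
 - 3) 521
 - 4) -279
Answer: 3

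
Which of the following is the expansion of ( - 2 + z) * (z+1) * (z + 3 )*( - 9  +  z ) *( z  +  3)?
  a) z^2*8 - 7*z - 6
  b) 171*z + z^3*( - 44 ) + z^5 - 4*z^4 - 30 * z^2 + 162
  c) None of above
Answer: b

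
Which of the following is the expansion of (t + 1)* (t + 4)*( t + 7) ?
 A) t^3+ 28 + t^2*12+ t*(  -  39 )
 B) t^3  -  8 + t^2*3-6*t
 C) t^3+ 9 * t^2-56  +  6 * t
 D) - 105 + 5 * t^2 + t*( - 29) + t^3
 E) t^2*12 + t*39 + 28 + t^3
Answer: E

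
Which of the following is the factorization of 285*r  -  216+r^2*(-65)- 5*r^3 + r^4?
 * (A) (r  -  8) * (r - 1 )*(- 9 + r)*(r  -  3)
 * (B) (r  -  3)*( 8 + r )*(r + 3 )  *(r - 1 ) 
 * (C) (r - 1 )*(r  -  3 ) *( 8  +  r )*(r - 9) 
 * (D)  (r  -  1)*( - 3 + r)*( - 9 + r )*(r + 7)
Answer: C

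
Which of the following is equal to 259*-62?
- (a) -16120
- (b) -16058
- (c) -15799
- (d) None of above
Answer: b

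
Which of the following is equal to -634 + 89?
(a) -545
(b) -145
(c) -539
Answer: a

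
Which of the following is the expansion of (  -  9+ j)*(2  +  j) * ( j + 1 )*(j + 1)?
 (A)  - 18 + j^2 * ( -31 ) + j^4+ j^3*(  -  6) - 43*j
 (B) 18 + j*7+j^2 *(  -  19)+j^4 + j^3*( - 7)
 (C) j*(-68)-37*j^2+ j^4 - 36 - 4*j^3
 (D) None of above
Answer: D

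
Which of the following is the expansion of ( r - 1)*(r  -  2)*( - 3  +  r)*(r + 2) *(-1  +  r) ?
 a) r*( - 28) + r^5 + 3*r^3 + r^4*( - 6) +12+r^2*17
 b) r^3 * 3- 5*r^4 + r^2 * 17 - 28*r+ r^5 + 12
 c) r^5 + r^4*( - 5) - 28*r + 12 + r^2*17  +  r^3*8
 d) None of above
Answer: b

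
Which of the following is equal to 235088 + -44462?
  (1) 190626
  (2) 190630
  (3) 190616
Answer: 1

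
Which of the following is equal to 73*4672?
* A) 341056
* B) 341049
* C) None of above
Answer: A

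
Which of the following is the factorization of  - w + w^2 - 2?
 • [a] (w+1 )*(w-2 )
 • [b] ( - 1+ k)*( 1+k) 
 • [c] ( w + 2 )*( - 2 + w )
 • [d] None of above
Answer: a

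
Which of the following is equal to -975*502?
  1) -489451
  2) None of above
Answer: 2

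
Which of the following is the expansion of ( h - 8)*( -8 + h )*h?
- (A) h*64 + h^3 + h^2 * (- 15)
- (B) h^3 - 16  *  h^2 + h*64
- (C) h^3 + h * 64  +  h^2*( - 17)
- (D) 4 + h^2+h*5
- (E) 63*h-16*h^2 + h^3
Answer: B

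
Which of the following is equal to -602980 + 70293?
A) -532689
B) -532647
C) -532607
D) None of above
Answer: D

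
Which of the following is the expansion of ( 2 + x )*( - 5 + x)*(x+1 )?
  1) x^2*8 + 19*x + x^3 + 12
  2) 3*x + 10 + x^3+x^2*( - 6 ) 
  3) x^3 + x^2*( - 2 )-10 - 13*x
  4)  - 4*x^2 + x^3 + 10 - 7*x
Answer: 3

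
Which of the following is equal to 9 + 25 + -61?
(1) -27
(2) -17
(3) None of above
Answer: 1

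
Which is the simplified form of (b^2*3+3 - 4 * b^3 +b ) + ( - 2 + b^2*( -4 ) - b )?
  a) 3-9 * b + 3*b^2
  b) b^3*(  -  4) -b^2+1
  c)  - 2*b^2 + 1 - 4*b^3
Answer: b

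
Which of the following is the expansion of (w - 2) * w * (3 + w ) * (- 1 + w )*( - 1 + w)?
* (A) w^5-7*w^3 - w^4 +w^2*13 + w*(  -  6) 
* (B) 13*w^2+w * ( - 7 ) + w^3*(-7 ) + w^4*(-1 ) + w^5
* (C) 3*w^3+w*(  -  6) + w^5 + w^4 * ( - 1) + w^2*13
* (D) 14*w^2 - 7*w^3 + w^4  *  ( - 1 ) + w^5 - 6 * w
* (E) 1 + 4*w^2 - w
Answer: A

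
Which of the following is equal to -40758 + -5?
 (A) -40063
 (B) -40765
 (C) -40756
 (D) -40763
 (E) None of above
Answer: D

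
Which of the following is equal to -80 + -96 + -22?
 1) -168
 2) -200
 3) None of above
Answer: 3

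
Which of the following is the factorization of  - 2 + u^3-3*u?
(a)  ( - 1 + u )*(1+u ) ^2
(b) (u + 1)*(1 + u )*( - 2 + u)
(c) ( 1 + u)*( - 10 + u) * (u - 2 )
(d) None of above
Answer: b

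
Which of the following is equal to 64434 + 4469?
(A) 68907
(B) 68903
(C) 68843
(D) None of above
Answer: B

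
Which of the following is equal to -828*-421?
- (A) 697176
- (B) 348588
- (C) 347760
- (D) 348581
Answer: B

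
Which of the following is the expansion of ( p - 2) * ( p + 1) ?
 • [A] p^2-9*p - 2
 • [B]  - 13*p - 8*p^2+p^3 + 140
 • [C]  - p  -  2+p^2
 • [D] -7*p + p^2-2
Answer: C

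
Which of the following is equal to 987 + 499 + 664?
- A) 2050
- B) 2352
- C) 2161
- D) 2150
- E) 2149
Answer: D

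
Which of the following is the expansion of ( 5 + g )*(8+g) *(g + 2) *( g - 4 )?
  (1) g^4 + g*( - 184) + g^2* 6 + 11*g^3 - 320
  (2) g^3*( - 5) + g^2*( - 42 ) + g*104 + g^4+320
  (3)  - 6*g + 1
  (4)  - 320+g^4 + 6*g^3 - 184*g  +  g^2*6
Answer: 1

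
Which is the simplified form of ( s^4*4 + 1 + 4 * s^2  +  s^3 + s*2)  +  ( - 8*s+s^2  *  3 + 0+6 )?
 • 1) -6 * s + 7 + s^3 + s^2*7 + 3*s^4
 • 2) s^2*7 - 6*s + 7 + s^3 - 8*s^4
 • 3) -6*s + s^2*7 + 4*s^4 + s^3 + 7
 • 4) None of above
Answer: 3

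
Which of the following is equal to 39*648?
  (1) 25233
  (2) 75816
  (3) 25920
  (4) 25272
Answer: 4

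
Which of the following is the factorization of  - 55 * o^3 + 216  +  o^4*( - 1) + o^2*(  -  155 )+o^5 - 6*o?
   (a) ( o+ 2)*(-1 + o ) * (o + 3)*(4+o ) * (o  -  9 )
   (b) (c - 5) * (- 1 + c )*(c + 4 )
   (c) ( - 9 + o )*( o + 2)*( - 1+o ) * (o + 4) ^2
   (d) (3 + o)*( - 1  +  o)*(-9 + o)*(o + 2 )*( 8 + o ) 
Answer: a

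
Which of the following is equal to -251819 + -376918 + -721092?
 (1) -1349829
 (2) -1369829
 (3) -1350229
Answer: 1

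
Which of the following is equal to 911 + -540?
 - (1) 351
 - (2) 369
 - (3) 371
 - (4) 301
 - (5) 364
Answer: 3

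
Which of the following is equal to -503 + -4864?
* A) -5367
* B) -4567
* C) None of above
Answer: A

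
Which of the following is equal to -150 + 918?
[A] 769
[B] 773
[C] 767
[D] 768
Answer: D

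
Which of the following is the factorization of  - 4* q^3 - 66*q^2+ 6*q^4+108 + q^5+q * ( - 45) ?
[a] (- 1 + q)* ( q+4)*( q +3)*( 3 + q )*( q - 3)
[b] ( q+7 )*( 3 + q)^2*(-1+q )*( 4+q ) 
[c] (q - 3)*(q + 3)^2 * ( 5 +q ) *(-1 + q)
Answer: a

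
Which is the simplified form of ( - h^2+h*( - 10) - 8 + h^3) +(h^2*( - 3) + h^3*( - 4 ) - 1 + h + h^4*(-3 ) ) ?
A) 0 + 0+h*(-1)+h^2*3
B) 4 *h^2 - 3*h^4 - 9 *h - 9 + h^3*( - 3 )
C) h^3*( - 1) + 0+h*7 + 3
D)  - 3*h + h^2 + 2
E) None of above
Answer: E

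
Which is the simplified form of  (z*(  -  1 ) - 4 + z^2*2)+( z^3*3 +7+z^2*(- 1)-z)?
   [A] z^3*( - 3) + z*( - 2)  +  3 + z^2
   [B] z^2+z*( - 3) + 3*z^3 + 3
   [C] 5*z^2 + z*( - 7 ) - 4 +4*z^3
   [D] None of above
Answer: D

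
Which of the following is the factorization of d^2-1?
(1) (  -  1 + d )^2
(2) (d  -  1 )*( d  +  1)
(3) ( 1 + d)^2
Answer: 2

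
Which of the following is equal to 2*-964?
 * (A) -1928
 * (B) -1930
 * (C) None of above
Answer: A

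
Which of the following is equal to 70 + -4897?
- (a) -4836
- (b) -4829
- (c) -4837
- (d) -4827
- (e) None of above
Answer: d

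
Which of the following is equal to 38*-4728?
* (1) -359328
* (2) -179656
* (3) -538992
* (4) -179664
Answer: 4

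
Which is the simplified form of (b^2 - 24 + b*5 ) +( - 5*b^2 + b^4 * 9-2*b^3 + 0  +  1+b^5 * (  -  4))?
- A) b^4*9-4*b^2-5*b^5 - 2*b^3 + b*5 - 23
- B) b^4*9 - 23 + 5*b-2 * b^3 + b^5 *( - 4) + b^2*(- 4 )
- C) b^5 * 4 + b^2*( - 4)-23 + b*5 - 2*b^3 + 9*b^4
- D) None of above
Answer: B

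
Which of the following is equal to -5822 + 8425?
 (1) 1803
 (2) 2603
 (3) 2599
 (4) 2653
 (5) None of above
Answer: 2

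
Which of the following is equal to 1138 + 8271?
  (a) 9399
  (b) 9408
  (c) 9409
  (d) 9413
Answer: c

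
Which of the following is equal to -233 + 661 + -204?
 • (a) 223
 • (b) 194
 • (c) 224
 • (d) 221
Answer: c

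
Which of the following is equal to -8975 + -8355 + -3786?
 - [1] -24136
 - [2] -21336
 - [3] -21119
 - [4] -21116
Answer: 4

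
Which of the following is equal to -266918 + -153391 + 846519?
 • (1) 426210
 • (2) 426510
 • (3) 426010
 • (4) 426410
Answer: 1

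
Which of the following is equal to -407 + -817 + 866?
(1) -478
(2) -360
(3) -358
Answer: 3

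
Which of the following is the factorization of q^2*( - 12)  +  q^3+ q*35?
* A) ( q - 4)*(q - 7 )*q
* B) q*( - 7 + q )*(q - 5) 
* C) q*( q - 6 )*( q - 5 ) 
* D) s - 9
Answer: B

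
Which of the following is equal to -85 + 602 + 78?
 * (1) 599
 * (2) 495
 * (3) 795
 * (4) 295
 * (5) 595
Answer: 5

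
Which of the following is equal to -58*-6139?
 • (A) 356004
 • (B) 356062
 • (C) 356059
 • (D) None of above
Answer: B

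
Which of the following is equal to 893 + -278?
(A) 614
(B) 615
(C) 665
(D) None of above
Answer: B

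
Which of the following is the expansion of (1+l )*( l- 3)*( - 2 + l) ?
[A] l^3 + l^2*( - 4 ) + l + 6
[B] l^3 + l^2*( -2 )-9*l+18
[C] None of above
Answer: A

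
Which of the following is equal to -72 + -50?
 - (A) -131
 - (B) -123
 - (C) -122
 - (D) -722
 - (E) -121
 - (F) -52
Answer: C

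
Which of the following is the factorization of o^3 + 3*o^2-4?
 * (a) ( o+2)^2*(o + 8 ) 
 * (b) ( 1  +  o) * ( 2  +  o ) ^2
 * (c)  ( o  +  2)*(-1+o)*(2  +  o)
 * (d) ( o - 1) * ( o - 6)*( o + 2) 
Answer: c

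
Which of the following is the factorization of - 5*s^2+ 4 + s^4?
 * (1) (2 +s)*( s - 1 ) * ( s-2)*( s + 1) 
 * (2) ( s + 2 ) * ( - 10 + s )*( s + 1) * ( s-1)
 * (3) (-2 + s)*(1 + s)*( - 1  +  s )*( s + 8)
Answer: 1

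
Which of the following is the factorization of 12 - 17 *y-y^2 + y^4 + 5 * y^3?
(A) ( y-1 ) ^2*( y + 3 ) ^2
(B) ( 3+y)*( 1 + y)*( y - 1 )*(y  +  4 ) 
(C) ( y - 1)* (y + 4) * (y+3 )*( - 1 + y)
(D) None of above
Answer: C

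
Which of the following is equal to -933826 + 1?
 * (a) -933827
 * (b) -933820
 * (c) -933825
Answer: c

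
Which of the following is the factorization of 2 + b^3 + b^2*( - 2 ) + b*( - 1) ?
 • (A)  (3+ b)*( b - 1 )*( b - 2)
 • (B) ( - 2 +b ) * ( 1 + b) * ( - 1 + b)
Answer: B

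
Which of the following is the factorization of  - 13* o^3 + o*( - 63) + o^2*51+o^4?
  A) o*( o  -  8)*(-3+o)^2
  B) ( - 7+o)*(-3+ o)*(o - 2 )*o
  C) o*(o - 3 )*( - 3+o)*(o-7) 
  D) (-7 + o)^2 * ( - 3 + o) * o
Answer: C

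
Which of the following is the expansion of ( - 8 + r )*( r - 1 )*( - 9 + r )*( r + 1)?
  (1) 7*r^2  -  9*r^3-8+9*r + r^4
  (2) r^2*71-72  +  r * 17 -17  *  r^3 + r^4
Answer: 2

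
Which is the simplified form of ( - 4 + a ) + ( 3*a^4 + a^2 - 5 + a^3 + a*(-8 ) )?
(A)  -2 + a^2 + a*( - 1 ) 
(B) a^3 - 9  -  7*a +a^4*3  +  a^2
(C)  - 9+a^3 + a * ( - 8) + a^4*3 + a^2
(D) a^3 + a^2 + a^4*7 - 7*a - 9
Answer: B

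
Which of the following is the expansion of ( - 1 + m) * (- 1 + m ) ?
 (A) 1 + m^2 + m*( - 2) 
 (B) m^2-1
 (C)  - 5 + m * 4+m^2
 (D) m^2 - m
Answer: A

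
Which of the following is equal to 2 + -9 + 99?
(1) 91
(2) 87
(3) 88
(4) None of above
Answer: 4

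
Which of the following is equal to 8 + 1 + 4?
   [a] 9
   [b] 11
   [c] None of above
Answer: c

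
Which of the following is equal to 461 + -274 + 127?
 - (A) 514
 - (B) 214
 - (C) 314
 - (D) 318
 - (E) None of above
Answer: C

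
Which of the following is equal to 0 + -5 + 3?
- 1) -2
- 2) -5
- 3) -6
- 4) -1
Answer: 1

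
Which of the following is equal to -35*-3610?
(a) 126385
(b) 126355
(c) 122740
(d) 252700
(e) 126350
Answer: e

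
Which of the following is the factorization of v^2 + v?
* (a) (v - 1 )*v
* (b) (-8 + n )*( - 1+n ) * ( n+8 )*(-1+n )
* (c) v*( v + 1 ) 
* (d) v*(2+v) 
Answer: c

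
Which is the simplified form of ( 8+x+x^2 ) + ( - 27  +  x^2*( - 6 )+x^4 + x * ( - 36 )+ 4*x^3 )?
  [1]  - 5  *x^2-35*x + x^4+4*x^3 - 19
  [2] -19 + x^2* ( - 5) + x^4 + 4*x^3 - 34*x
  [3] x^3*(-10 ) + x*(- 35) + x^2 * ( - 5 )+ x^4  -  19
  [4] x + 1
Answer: 1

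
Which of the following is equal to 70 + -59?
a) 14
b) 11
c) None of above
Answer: b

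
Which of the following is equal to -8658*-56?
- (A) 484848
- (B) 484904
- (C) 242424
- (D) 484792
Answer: A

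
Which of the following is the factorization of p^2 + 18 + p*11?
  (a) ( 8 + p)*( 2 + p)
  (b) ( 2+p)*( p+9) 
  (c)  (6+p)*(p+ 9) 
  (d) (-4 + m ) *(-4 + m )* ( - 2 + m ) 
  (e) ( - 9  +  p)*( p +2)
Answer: b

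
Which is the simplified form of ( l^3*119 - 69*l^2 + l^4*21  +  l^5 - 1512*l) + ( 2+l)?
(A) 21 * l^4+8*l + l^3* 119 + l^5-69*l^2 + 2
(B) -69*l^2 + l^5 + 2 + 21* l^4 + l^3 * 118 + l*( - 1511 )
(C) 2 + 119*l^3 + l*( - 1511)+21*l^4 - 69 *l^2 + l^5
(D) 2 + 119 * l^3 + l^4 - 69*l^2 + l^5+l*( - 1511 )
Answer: C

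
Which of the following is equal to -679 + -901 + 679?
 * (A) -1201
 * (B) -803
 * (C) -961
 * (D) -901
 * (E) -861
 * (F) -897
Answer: D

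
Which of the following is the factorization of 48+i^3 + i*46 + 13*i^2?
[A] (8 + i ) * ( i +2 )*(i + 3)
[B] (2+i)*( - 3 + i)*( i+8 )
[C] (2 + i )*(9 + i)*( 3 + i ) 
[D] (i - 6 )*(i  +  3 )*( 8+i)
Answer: A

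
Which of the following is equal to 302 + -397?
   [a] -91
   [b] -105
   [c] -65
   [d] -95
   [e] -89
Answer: d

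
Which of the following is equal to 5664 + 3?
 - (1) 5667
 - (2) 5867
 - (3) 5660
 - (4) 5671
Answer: 1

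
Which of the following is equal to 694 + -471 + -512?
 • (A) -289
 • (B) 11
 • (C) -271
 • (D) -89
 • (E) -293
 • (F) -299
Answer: A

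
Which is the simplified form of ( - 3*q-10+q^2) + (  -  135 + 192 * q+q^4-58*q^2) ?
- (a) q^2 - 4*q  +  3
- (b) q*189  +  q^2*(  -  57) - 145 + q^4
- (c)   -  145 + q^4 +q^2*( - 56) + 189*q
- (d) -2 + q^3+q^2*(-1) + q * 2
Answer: b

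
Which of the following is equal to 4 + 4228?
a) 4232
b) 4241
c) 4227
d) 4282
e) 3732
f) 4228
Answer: a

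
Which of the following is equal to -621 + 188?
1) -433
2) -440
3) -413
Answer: 1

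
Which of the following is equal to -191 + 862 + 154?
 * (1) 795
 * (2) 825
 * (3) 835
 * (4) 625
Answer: 2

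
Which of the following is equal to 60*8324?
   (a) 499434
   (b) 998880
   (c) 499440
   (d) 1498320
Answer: c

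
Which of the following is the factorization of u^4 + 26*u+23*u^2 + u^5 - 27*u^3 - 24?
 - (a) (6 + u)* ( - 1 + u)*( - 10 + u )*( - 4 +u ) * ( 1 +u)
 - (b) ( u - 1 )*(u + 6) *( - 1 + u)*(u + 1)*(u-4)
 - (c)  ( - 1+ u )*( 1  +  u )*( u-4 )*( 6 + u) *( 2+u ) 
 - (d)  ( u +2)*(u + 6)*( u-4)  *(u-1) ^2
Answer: b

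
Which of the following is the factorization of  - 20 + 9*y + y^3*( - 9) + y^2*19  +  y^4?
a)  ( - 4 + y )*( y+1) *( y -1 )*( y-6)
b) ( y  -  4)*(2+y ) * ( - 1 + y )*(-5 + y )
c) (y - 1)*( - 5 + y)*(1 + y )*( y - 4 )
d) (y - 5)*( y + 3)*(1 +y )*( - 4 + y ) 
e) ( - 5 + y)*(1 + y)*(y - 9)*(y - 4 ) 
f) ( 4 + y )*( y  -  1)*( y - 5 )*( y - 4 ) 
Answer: c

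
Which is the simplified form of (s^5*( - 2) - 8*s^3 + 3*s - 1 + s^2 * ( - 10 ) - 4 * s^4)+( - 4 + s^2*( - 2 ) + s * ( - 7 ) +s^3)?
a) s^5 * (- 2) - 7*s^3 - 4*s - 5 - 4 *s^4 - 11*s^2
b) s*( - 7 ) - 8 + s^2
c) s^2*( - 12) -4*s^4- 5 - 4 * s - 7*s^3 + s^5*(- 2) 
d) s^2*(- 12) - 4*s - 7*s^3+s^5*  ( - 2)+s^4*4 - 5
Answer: c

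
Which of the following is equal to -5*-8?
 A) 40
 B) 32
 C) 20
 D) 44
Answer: A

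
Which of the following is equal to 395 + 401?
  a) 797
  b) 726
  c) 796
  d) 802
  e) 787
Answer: c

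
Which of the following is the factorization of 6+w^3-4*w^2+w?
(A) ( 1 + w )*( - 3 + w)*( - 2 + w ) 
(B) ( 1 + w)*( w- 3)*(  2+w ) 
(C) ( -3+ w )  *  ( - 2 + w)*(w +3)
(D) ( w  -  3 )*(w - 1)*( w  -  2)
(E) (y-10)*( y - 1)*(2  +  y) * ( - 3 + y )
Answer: A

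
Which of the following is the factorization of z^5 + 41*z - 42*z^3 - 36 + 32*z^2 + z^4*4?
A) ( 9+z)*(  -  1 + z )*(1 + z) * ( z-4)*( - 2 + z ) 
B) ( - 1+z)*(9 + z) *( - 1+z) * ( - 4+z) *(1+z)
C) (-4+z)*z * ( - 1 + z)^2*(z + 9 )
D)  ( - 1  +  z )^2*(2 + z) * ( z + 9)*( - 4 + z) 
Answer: B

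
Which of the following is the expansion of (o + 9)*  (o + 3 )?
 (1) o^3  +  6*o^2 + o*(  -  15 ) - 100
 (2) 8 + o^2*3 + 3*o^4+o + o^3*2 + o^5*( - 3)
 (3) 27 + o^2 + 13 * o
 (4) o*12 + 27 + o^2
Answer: 4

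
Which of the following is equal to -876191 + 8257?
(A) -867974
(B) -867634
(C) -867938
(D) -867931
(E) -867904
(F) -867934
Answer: F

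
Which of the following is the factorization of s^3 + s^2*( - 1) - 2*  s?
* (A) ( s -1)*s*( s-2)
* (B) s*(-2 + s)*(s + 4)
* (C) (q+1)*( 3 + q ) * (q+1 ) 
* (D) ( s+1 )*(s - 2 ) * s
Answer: D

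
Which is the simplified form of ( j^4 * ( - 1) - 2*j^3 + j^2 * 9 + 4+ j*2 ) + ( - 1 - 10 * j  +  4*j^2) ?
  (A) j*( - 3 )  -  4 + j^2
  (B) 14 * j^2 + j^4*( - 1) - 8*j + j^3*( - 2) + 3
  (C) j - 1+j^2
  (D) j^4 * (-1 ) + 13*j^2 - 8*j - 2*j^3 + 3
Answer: D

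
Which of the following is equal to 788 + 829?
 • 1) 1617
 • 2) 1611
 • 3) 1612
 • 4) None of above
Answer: 1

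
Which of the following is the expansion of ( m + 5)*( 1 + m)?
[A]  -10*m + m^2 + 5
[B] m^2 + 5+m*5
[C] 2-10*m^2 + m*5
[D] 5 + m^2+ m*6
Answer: D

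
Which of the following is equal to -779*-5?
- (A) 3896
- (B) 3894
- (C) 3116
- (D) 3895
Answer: D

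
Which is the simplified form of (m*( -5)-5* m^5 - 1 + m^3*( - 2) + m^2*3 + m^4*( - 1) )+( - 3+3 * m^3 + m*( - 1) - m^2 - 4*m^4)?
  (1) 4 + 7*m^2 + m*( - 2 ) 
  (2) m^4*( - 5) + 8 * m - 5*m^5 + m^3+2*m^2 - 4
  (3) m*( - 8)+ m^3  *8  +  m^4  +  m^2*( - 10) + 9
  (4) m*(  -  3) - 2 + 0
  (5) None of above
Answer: 5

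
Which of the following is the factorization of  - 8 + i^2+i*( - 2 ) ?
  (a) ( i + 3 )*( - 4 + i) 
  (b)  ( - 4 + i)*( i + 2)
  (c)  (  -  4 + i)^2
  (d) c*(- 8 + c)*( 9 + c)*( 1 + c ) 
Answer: b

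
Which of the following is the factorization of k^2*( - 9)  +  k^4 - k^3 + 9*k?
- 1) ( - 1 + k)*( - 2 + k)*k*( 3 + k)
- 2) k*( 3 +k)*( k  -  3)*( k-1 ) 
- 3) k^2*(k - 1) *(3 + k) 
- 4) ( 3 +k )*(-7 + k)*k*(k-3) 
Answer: 2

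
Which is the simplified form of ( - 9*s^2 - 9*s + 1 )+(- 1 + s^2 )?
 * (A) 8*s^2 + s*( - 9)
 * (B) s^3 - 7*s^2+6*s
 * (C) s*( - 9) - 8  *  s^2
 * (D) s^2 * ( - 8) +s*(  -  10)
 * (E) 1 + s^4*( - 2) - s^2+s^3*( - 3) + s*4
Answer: C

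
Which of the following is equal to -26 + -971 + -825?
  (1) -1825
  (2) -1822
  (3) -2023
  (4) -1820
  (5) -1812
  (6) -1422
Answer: 2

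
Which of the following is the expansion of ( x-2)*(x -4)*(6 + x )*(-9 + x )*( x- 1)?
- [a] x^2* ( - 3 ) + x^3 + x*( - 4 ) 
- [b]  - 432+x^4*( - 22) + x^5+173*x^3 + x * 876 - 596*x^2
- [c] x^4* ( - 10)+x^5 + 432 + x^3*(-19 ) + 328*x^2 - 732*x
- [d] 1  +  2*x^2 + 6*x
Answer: c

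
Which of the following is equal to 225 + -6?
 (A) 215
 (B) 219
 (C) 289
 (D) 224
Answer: B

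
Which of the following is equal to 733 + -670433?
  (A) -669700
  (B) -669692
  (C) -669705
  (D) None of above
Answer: A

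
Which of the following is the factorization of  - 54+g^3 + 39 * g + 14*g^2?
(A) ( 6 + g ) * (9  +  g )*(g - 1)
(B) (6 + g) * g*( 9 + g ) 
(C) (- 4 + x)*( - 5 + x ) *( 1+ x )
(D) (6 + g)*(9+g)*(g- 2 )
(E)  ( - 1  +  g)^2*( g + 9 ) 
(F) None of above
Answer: A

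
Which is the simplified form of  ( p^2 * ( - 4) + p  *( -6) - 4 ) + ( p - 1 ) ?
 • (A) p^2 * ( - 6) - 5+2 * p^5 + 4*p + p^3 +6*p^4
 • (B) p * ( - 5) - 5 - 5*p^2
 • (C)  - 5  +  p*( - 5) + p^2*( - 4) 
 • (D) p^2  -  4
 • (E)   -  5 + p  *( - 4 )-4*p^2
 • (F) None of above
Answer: C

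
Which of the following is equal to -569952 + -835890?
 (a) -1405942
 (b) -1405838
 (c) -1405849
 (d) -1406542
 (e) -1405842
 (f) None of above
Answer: e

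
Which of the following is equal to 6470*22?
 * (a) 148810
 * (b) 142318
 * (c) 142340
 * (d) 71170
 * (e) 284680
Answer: c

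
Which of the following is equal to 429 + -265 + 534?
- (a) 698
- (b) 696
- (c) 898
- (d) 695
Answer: a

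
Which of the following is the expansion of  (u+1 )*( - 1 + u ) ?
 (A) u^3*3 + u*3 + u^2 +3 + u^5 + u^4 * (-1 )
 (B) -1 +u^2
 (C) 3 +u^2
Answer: B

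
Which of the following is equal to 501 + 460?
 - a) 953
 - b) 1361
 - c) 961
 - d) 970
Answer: c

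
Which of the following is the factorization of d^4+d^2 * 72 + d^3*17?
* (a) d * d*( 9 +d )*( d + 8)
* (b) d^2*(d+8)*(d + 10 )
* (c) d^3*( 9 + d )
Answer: a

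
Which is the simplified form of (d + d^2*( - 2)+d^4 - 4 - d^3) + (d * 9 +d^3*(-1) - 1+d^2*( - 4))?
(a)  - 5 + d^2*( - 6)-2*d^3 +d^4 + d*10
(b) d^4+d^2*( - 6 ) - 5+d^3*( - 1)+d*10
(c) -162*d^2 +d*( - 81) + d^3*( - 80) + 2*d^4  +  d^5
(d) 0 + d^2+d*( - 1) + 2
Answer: a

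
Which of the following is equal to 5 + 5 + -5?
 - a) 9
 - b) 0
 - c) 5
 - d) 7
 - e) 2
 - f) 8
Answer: c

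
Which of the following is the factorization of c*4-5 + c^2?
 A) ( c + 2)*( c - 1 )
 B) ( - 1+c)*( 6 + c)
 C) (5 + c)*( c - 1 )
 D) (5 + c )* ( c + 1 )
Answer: C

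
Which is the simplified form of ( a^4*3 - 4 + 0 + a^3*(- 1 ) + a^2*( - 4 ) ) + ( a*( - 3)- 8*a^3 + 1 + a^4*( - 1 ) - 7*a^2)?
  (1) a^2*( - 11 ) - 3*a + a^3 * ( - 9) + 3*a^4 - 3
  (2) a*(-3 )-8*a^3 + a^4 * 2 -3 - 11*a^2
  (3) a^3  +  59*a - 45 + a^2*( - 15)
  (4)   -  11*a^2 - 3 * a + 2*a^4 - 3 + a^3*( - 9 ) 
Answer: 4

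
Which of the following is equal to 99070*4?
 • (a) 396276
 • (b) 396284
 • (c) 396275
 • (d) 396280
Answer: d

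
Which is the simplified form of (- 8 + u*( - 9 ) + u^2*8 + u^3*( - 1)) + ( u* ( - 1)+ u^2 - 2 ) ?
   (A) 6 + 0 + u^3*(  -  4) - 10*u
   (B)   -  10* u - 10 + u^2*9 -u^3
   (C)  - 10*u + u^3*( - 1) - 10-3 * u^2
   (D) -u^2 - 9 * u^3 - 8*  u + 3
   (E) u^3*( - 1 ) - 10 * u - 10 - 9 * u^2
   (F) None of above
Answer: B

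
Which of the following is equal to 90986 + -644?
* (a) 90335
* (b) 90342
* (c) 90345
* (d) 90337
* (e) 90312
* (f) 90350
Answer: b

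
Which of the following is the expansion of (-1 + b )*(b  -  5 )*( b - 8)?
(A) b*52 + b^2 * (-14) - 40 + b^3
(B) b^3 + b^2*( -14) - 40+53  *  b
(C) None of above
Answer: B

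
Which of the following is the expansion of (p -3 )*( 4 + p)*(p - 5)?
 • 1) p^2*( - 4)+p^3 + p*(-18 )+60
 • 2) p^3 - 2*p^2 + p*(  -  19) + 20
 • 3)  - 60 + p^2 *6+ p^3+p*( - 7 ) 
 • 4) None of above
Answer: 4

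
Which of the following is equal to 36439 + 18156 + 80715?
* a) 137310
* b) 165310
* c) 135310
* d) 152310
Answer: c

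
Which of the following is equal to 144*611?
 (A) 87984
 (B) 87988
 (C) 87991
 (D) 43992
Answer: A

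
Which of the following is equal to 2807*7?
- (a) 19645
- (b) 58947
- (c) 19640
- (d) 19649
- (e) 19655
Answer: d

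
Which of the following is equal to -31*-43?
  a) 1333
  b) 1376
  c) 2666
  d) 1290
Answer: a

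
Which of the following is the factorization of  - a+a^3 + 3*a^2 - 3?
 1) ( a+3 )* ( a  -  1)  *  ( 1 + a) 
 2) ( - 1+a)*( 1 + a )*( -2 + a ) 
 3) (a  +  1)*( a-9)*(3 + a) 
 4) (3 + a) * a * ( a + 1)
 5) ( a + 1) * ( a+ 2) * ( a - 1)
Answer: 1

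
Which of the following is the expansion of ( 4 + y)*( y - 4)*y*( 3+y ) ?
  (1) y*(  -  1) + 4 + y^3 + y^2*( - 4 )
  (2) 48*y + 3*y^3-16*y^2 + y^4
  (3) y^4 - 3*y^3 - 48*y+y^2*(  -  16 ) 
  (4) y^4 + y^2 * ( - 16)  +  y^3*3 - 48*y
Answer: 4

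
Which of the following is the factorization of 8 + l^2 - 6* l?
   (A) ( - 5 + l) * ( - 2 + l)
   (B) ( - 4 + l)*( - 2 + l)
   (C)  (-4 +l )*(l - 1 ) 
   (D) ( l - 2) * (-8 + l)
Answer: B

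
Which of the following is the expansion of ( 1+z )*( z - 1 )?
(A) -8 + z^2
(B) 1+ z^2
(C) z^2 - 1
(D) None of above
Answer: C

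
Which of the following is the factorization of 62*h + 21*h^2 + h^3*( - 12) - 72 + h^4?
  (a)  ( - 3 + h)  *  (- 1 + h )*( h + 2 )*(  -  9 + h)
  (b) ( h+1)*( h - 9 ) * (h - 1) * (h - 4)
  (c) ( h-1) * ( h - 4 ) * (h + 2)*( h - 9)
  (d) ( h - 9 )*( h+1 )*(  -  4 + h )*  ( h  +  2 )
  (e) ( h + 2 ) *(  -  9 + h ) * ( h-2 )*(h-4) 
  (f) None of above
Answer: c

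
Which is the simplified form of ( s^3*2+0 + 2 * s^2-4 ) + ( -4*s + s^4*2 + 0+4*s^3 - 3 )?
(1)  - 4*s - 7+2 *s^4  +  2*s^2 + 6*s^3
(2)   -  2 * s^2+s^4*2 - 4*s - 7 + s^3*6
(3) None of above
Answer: 1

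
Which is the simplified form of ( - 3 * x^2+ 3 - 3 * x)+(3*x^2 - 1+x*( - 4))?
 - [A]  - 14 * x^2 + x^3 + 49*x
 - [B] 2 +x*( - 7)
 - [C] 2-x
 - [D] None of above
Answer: B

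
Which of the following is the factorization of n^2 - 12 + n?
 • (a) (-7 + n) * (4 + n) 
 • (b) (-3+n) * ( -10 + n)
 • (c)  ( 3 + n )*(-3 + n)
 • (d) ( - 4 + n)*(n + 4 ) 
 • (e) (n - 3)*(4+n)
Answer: e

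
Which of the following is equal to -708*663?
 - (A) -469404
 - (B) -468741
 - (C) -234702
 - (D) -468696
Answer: A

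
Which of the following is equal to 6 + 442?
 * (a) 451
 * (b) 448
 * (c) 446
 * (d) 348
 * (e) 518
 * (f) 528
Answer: b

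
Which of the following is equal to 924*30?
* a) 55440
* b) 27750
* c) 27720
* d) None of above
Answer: c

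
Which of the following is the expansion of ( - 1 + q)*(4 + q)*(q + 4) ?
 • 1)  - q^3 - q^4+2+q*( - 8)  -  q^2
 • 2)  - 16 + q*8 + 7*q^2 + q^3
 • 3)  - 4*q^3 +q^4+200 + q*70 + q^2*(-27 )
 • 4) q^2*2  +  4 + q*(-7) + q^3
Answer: 2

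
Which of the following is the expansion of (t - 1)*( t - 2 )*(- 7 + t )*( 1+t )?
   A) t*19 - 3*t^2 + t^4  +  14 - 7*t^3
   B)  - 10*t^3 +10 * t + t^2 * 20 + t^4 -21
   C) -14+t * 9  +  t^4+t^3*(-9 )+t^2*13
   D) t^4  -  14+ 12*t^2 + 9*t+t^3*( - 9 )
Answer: C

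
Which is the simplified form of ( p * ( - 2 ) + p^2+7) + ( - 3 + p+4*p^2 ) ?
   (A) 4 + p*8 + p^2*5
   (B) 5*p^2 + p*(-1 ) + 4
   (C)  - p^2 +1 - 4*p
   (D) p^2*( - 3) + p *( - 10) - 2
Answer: B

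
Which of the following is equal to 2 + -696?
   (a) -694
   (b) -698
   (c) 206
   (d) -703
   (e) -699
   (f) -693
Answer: a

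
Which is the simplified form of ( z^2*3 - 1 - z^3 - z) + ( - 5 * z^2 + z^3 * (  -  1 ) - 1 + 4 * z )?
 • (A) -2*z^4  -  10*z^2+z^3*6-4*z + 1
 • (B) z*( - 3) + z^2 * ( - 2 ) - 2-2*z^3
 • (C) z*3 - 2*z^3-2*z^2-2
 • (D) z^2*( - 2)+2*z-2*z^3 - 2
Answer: C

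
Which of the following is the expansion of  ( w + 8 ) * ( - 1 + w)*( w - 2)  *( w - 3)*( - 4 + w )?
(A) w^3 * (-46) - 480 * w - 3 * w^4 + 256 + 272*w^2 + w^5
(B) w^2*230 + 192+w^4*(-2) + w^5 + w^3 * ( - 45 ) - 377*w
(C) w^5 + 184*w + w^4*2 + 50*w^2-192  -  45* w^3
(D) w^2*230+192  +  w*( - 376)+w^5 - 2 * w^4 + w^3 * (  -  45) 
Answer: D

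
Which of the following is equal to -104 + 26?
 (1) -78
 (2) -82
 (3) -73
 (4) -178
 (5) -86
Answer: 1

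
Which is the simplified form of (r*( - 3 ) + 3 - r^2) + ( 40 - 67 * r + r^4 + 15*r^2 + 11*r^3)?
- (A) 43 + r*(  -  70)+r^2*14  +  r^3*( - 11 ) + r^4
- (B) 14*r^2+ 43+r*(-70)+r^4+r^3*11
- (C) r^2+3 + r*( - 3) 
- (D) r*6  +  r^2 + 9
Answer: B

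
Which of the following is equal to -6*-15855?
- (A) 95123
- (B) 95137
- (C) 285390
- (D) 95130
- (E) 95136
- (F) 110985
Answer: D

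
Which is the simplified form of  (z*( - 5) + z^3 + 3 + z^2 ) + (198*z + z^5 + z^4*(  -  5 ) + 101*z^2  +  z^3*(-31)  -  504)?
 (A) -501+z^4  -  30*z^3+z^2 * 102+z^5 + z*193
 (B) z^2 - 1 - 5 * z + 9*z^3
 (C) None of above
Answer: C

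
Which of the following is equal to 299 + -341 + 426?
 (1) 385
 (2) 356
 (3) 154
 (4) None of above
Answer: 4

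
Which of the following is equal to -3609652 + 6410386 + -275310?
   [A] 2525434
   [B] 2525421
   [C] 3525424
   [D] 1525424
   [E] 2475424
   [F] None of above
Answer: F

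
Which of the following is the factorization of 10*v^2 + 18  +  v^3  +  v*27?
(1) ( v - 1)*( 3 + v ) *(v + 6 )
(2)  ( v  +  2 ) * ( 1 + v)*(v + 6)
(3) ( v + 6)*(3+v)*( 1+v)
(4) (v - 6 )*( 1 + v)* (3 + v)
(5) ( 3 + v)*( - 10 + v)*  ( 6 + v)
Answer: 3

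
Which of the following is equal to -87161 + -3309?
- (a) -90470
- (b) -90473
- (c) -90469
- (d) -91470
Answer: a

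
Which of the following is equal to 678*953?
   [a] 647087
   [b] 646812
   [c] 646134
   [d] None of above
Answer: c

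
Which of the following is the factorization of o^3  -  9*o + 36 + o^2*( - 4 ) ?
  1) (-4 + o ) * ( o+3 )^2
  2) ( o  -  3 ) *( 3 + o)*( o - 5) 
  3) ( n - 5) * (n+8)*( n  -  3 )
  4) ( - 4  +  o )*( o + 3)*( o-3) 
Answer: 4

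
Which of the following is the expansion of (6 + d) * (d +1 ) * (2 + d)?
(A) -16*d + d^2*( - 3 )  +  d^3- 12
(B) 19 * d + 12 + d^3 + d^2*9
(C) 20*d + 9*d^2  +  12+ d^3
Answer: C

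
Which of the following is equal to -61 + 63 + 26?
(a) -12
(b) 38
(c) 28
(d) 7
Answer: c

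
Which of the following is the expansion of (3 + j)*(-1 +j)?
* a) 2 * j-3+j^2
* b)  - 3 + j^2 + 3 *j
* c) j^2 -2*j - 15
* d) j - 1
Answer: a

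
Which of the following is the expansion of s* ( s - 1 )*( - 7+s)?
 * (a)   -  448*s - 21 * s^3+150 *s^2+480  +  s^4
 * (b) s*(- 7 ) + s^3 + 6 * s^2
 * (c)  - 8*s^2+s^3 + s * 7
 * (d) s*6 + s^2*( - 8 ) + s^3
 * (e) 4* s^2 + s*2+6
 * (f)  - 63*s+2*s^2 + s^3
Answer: c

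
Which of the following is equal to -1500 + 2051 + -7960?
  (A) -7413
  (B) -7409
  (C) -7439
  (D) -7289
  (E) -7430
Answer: B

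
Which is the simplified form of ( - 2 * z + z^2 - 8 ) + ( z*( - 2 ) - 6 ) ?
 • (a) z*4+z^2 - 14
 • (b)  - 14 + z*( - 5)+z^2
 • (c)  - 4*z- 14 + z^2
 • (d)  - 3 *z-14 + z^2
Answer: c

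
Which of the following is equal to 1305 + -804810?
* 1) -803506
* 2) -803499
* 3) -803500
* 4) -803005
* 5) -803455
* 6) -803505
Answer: 6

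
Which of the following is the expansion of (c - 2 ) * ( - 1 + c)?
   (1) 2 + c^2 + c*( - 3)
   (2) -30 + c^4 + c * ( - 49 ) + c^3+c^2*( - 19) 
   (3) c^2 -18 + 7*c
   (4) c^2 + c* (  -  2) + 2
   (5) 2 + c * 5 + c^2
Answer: 1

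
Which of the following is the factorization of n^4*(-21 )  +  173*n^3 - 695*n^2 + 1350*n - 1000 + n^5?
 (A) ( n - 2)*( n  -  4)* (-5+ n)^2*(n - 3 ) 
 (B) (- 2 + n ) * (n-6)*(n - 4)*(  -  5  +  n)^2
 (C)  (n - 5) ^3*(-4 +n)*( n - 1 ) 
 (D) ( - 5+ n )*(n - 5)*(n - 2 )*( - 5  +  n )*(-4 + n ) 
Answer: D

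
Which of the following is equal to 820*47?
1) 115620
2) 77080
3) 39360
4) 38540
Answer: 4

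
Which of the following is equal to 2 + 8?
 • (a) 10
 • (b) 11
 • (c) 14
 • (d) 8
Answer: a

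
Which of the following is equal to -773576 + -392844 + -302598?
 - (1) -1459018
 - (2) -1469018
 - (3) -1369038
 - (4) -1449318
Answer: 2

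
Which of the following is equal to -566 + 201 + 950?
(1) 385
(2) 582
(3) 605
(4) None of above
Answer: 4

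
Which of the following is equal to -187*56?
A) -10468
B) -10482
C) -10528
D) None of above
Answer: D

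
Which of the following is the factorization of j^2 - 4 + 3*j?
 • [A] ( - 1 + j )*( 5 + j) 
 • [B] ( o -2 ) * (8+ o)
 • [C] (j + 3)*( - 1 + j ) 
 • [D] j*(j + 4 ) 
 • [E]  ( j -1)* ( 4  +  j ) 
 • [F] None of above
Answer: E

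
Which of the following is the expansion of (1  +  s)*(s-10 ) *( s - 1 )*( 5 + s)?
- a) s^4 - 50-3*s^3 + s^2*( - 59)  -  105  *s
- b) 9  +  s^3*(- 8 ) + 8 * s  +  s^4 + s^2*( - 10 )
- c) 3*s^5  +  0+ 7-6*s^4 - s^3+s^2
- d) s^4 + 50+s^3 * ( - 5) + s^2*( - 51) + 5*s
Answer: d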